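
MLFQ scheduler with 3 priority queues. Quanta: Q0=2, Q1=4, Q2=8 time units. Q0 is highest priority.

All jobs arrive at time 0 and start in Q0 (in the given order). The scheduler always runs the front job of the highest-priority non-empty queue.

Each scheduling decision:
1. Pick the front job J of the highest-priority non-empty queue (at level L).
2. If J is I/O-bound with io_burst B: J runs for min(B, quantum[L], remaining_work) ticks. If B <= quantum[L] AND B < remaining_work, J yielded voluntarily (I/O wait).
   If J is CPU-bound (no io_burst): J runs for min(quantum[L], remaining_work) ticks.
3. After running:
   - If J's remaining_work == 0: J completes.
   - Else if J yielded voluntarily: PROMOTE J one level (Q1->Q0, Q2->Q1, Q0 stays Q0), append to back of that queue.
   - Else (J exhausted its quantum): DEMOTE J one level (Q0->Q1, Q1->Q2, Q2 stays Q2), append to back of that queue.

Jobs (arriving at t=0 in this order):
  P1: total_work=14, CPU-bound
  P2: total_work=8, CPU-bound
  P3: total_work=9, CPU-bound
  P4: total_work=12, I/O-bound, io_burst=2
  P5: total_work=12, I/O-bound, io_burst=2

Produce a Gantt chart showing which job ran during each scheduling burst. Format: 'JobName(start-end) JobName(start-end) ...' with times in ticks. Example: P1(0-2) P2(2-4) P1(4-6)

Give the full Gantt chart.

Answer: P1(0-2) P2(2-4) P3(4-6) P4(6-8) P5(8-10) P4(10-12) P5(12-14) P4(14-16) P5(16-18) P4(18-20) P5(20-22) P4(22-24) P5(24-26) P4(26-28) P5(28-30) P1(30-34) P2(34-38) P3(38-42) P1(42-50) P2(50-52) P3(52-55)

Derivation:
t=0-2: P1@Q0 runs 2, rem=12, quantum used, demote→Q1. Q0=[P2,P3,P4,P5] Q1=[P1] Q2=[]
t=2-4: P2@Q0 runs 2, rem=6, quantum used, demote→Q1. Q0=[P3,P4,P5] Q1=[P1,P2] Q2=[]
t=4-6: P3@Q0 runs 2, rem=7, quantum used, demote→Q1. Q0=[P4,P5] Q1=[P1,P2,P3] Q2=[]
t=6-8: P4@Q0 runs 2, rem=10, I/O yield, promote→Q0. Q0=[P5,P4] Q1=[P1,P2,P3] Q2=[]
t=8-10: P5@Q0 runs 2, rem=10, I/O yield, promote→Q0. Q0=[P4,P5] Q1=[P1,P2,P3] Q2=[]
t=10-12: P4@Q0 runs 2, rem=8, I/O yield, promote→Q0. Q0=[P5,P4] Q1=[P1,P2,P3] Q2=[]
t=12-14: P5@Q0 runs 2, rem=8, I/O yield, promote→Q0. Q0=[P4,P5] Q1=[P1,P2,P3] Q2=[]
t=14-16: P4@Q0 runs 2, rem=6, I/O yield, promote→Q0. Q0=[P5,P4] Q1=[P1,P2,P3] Q2=[]
t=16-18: P5@Q0 runs 2, rem=6, I/O yield, promote→Q0. Q0=[P4,P5] Q1=[P1,P2,P3] Q2=[]
t=18-20: P4@Q0 runs 2, rem=4, I/O yield, promote→Q0. Q0=[P5,P4] Q1=[P1,P2,P3] Q2=[]
t=20-22: P5@Q0 runs 2, rem=4, I/O yield, promote→Q0. Q0=[P4,P5] Q1=[P1,P2,P3] Q2=[]
t=22-24: P4@Q0 runs 2, rem=2, I/O yield, promote→Q0. Q0=[P5,P4] Q1=[P1,P2,P3] Q2=[]
t=24-26: P5@Q0 runs 2, rem=2, I/O yield, promote→Q0. Q0=[P4,P5] Q1=[P1,P2,P3] Q2=[]
t=26-28: P4@Q0 runs 2, rem=0, completes. Q0=[P5] Q1=[P1,P2,P3] Q2=[]
t=28-30: P5@Q0 runs 2, rem=0, completes. Q0=[] Q1=[P1,P2,P3] Q2=[]
t=30-34: P1@Q1 runs 4, rem=8, quantum used, demote→Q2. Q0=[] Q1=[P2,P3] Q2=[P1]
t=34-38: P2@Q1 runs 4, rem=2, quantum used, demote→Q2. Q0=[] Q1=[P3] Q2=[P1,P2]
t=38-42: P3@Q1 runs 4, rem=3, quantum used, demote→Q2. Q0=[] Q1=[] Q2=[P1,P2,P3]
t=42-50: P1@Q2 runs 8, rem=0, completes. Q0=[] Q1=[] Q2=[P2,P3]
t=50-52: P2@Q2 runs 2, rem=0, completes. Q0=[] Q1=[] Q2=[P3]
t=52-55: P3@Q2 runs 3, rem=0, completes. Q0=[] Q1=[] Q2=[]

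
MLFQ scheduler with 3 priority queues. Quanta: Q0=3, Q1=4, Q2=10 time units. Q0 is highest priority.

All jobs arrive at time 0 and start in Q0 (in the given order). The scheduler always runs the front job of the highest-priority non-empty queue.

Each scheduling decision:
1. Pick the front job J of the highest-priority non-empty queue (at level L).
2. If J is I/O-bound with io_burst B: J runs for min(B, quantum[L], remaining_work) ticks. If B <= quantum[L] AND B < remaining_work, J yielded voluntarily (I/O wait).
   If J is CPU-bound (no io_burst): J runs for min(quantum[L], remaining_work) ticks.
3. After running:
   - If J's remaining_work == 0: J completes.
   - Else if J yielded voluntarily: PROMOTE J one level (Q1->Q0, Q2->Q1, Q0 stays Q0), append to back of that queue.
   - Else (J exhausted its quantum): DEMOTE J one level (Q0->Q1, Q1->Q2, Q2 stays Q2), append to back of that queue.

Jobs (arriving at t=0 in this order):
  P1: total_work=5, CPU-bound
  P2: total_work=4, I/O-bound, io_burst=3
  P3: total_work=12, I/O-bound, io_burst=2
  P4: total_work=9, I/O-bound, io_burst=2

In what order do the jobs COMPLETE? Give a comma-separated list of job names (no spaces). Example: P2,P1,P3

t=0-3: P1@Q0 runs 3, rem=2, quantum used, demote→Q1. Q0=[P2,P3,P4] Q1=[P1] Q2=[]
t=3-6: P2@Q0 runs 3, rem=1, I/O yield, promote→Q0. Q0=[P3,P4,P2] Q1=[P1] Q2=[]
t=6-8: P3@Q0 runs 2, rem=10, I/O yield, promote→Q0. Q0=[P4,P2,P3] Q1=[P1] Q2=[]
t=8-10: P4@Q0 runs 2, rem=7, I/O yield, promote→Q0. Q0=[P2,P3,P4] Q1=[P1] Q2=[]
t=10-11: P2@Q0 runs 1, rem=0, completes. Q0=[P3,P4] Q1=[P1] Q2=[]
t=11-13: P3@Q0 runs 2, rem=8, I/O yield, promote→Q0. Q0=[P4,P3] Q1=[P1] Q2=[]
t=13-15: P4@Q0 runs 2, rem=5, I/O yield, promote→Q0. Q0=[P3,P4] Q1=[P1] Q2=[]
t=15-17: P3@Q0 runs 2, rem=6, I/O yield, promote→Q0. Q0=[P4,P3] Q1=[P1] Q2=[]
t=17-19: P4@Q0 runs 2, rem=3, I/O yield, promote→Q0. Q0=[P3,P4] Q1=[P1] Q2=[]
t=19-21: P3@Q0 runs 2, rem=4, I/O yield, promote→Q0. Q0=[P4,P3] Q1=[P1] Q2=[]
t=21-23: P4@Q0 runs 2, rem=1, I/O yield, promote→Q0. Q0=[P3,P4] Q1=[P1] Q2=[]
t=23-25: P3@Q0 runs 2, rem=2, I/O yield, promote→Q0. Q0=[P4,P3] Q1=[P1] Q2=[]
t=25-26: P4@Q0 runs 1, rem=0, completes. Q0=[P3] Q1=[P1] Q2=[]
t=26-28: P3@Q0 runs 2, rem=0, completes. Q0=[] Q1=[P1] Q2=[]
t=28-30: P1@Q1 runs 2, rem=0, completes. Q0=[] Q1=[] Q2=[]

Answer: P2,P4,P3,P1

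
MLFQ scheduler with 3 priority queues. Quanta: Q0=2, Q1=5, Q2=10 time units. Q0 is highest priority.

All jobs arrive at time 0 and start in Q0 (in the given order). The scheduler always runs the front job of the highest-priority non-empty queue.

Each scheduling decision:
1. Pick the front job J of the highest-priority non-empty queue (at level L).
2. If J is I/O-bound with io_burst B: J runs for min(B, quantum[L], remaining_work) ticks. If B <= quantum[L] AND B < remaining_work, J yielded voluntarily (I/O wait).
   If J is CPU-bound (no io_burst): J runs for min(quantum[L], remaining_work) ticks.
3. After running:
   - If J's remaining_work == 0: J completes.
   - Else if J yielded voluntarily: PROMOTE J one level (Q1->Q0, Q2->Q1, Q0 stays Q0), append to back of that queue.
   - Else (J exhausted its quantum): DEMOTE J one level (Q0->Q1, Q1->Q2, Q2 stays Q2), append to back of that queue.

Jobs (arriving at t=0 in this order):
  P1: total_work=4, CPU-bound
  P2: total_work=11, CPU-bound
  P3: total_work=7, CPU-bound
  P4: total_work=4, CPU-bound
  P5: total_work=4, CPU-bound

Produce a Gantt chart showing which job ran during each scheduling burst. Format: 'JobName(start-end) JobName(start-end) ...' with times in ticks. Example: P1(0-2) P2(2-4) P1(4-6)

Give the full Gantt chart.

t=0-2: P1@Q0 runs 2, rem=2, quantum used, demote→Q1. Q0=[P2,P3,P4,P5] Q1=[P1] Q2=[]
t=2-4: P2@Q0 runs 2, rem=9, quantum used, demote→Q1. Q0=[P3,P4,P5] Q1=[P1,P2] Q2=[]
t=4-6: P3@Q0 runs 2, rem=5, quantum used, demote→Q1. Q0=[P4,P5] Q1=[P1,P2,P3] Q2=[]
t=6-8: P4@Q0 runs 2, rem=2, quantum used, demote→Q1. Q0=[P5] Q1=[P1,P2,P3,P4] Q2=[]
t=8-10: P5@Q0 runs 2, rem=2, quantum used, demote→Q1. Q0=[] Q1=[P1,P2,P3,P4,P5] Q2=[]
t=10-12: P1@Q1 runs 2, rem=0, completes. Q0=[] Q1=[P2,P3,P4,P5] Q2=[]
t=12-17: P2@Q1 runs 5, rem=4, quantum used, demote→Q2. Q0=[] Q1=[P3,P4,P5] Q2=[P2]
t=17-22: P3@Q1 runs 5, rem=0, completes. Q0=[] Q1=[P4,P5] Q2=[P2]
t=22-24: P4@Q1 runs 2, rem=0, completes. Q0=[] Q1=[P5] Q2=[P2]
t=24-26: P5@Q1 runs 2, rem=0, completes. Q0=[] Q1=[] Q2=[P2]
t=26-30: P2@Q2 runs 4, rem=0, completes. Q0=[] Q1=[] Q2=[]

Answer: P1(0-2) P2(2-4) P3(4-6) P4(6-8) P5(8-10) P1(10-12) P2(12-17) P3(17-22) P4(22-24) P5(24-26) P2(26-30)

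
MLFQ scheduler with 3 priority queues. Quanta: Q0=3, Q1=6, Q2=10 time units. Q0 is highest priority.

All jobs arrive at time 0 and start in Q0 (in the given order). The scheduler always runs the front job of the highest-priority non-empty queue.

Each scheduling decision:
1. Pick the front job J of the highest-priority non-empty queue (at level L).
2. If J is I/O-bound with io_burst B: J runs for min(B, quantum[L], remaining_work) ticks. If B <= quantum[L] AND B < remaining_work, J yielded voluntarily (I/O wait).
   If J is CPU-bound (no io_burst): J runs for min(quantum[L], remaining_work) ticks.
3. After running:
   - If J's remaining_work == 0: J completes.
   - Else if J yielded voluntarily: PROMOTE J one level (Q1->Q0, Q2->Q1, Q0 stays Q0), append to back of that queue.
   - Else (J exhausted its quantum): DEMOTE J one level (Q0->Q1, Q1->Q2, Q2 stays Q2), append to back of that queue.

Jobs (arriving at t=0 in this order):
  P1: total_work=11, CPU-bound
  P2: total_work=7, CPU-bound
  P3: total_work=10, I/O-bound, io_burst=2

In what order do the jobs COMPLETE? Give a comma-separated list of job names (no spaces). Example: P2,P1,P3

t=0-3: P1@Q0 runs 3, rem=8, quantum used, demote→Q1. Q0=[P2,P3] Q1=[P1] Q2=[]
t=3-6: P2@Q0 runs 3, rem=4, quantum used, demote→Q1. Q0=[P3] Q1=[P1,P2] Q2=[]
t=6-8: P3@Q0 runs 2, rem=8, I/O yield, promote→Q0. Q0=[P3] Q1=[P1,P2] Q2=[]
t=8-10: P3@Q0 runs 2, rem=6, I/O yield, promote→Q0. Q0=[P3] Q1=[P1,P2] Q2=[]
t=10-12: P3@Q0 runs 2, rem=4, I/O yield, promote→Q0. Q0=[P3] Q1=[P1,P2] Q2=[]
t=12-14: P3@Q0 runs 2, rem=2, I/O yield, promote→Q0. Q0=[P3] Q1=[P1,P2] Q2=[]
t=14-16: P3@Q0 runs 2, rem=0, completes. Q0=[] Q1=[P1,P2] Q2=[]
t=16-22: P1@Q1 runs 6, rem=2, quantum used, demote→Q2. Q0=[] Q1=[P2] Q2=[P1]
t=22-26: P2@Q1 runs 4, rem=0, completes. Q0=[] Q1=[] Q2=[P1]
t=26-28: P1@Q2 runs 2, rem=0, completes. Q0=[] Q1=[] Q2=[]

Answer: P3,P2,P1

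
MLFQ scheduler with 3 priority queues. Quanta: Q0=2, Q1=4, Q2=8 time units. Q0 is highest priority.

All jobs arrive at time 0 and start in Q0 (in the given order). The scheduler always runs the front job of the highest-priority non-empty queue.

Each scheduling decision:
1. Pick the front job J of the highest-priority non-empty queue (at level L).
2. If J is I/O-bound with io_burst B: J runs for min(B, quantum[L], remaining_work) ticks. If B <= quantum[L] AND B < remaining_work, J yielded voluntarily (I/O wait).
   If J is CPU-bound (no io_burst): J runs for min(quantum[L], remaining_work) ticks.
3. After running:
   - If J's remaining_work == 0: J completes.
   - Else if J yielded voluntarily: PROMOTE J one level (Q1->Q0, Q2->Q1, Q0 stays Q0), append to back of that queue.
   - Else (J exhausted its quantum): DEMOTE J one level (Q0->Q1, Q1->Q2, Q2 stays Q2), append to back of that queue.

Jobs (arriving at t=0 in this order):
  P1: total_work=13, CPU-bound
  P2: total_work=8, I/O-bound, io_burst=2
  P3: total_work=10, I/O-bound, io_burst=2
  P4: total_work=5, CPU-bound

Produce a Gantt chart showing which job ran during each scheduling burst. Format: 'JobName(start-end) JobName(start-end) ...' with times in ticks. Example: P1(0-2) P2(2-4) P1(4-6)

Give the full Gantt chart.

t=0-2: P1@Q0 runs 2, rem=11, quantum used, demote→Q1. Q0=[P2,P3,P4] Q1=[P1] Q2=[]
t=2-4: P2@Q0 runs 2, rem=6, I/O yield, promote→Q0. Q0=[P3,P4,P2] Q1=[P1] Q2=[]
t=4-6: P3@Q0 runs 2, rem=8, I/O yield, promote→Q0. Q0=[P4,P2,P3] Q1=[P1] Q2=[]
t=6-8: P4@Q0 runs 2, rem=3, quantum used, demote→Q1. Q0=[P2,P3] Q1=[P1,P4] Q2=[]
t=8-10: P2@Q0 runs 2, rem=4, I/O yield, promote→Q0. Q0=[P3,P2] Q1=[P1,P4] Q2=[]
t=10-12: P3@Q0 runs 2, rem=6, I/O yield, promote→Q0. Q0=[P2,P3] Q1=[P1,P4] Q2=[]
t=12-14: P2@Q0 runs 2, rem=2, I/O yield, promote→Q0. Q0=[P3,P2] Q1=[P1,P4] Q2=[]
t=14-16: P3@Q0 runs 2, rem=4, I/O yield, promote→Q0. Q0=[P2,P3] Q1=[P1,P4] Q2=[]
t=16-18: P2@Q0 runs 2, rem=0, completes. Q0=[P3] Q1=[P1,P4] Q2=[]
t=18-20: P3@Q0 runs 2, rem=2, I/O yield, promote→Q0. Q0=[P3] Q1=[P1,P4] Q2=[]
t=20-22: P3@Q0 runs 2, rem=0, completes. Q0=[] Q1=[P1,P4] Q2=[]
t=22-26: P1@Q1 runs 4, rem=7, quantum used, demote→Q2. Q0=[] Q1=[P4] Q2=[P1]
t=26-29: P4@Q1 runs 3, rem=0, completes. Q0=[] Q1=[] Q2=[P1]
t=29-36: P1@Q2 runs 7, rem=0, completes. Q0=[] Q1=[] Q2=[]

Answer: P1(0-2) P2(2-4) P3(4-6) P4(6-8) P2(8-10) P3(10-12) P2(12-14) P3(14-16) P2(16-18) P3(18-20) P3(20-22) P1(22-26) P4(26-29) P1(29-36)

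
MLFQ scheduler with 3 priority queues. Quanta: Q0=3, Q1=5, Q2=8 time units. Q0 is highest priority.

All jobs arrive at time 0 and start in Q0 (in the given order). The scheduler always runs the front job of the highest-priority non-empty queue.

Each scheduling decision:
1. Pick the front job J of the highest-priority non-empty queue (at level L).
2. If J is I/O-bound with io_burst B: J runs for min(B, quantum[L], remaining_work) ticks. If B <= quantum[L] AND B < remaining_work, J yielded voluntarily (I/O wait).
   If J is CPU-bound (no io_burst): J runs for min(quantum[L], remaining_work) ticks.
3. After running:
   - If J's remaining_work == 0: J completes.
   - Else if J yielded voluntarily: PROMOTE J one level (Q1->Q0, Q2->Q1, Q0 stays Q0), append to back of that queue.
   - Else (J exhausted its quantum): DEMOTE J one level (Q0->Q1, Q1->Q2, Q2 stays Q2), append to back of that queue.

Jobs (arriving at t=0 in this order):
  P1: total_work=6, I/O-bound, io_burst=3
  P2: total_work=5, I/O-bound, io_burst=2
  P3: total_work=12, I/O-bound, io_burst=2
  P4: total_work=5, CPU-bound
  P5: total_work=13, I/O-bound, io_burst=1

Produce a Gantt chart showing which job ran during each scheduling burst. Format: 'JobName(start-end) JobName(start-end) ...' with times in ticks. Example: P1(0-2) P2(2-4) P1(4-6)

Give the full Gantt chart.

t=0-3: P1@Q0 runs 3, rem=3, I/O yield, promote→Q0. Q0=[P2,P3,P4,P5,P1] Q1=[] Q2=[]
t=3-5: P2@Q0 runs 2, rem=3, I/O yield, promote→Q0. Q0=[P3,P4,P5,P1,P2] Q1=[] Q2=[]
t=5-7: P3@Q0 runs 2, rem=10, I/O yield, promote→Q0. Q0=[P4,P5,P1,P2,P3] Q1=[] Q2=[]
t=7-10: P4@Q0 runs 3, rem=2, quantum used, demote→Q1. Q0=[P5,P1,P2,P3] Q1=[P4] Q2=[]
t=10-11: P5@Q0 runs 1, rem=12, I/O yield, promote→Q0. Q0=[P1,P2,P3,P5] Q1=[P4] Q2=[]
t=11-14: P1@Q0 runs 3, rem=0, completes. Q0=[P2,P3,P5] Q1=[P4] Q2=[]
t=14-16: P2@Q0 runs 2, rem=1, I/O yield, promote→Q0. Q0=[P3,P5,P2] Q1=[P4] Q2=[]
t=16-18: P3@Q0 runs 2, rem=8, I/O yield, promote→Q0. Q0=[P5,P2,P3] Q1=[P4] Q2=[]
t=18-19: P5@Q0 runs 1, rem=11, I/O yield, promote→Q0. Q0=[P2,P3,P5] Q1=[P4] Q2=[]
t=19-20: P2@Q0 runs 1, rem=0, completes. Q0=[P3,P5] Q1=[P4] Q2=[]
t=20-22: P3@Q0 runs 2, rem=6, I/O yield, promote→Q0. Q0=[P5,P3] Q1=[P4] Q2=[]
t=22-23: P5@Q0 runs 1, rem=10, I/O yield, promote→Q0. Q0=[P3,P5] Q1=[P4] Q2=[]
t=23-25: P3@Q0 runs 2, rem=4, I/O yield, promote→Q0. Q0=[P5,P3] Q1=[P4] Q2=[]
t=25-26: P5@Q0 runs 1, rem=9, I/O yield, promote→Q0. Q0=[P3,P5] Q1=[P4] Q2=[]
t=26-28: P3@Q0 runs 2, rem=2, I/O yield, promote→Q0. Q0=[P5,P3] Q1=[P4] Q2=[]
t=28-29: P5@Q0 runs 1, rem=8, I/O yield, promote→Q0. Q0=[P3,P5] Q1=[P4] Q2=[]
t=29-31: P3@Q0 runs 2, rem=0, completes. Q0=[P5] Q1=[P4] Q2=[]
t=31-32: P5@Q0 runs 1, rem=7, I/O yield, promote→Q0. Q0=[P5] Q1=[P4] Q2=[]
t=32-33: P5@Q0 runs 1, rem=6, I/O yield, promote→Q0. Q0=[P5] Q1=[P4] Q2=[]
t=33-34: P5@Q0 runs 1, rem=5, I/O yield, promote→Q0. Q0=[P5] Q1=[P4] Q2=[]
t=34-35: P5@Q0 runs 1, rem=4, I/O yield, promote→Q0. Q0=[P5] Q1=[P4] Q2=[]
t=35-36: P5@Q0 runs 1, rem=3, I/O yield, promote→Q0. Q0=[P5] Q1=[P4] Q2=[]
t=36-37: P5@Q0 runs 1, rem=2, I/O yield, promote→Q0. Q0=[P5] Q1=[P4] Q2=[]
t=37-38: P5@Q0 runs 1, rem=1, I/O yield, promote→Q0. Q0=[P5] Q1=[P4] Q2=[]
t=38-39: P5@Q0 runs 1, rem=0, completes. Q0=[] Q1=[P4] Q2=[]
t=39-41: P4@Q1 runs 2, rem=0, completes. Q0=[] Q1=[] Q2=[]

Answer: P1(0-3) P2(3-5) P3(5-7) P4(7-10) P5(10-11) P1(11-14) P2(14-16) P3(16-18) P5(18-19) P2(19-20) P3(20-22) P5(22-23) P3(23-25) P5(25-26) P3(26-28) P5(28-29) P3(29-31) P5(31-32) P5(32-33) P5(33-34) P5(34-35) P5(35-36) P5(36-37) P5(37-38) P5(38-39) P4(39-41)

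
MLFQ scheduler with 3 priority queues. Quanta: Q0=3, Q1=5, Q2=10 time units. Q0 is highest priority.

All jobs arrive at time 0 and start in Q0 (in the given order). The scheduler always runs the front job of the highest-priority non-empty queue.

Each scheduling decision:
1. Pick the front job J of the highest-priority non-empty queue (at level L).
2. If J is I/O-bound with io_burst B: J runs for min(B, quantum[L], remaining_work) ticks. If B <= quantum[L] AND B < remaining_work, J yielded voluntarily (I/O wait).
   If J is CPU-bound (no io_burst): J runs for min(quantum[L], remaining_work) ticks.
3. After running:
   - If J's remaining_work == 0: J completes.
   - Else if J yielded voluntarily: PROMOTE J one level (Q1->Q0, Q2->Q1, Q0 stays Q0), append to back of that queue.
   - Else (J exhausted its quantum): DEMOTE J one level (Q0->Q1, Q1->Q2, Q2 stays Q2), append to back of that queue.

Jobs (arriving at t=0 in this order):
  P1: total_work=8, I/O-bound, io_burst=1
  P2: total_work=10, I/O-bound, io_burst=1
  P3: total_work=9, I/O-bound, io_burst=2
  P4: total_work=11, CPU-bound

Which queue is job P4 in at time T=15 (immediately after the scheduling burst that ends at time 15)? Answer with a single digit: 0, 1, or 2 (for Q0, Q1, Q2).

t=0-1: P1@Q0 runs 1, rem=7, I/O yield, promote→Q0. Q0=[P2,P3,P4,P1] Q1=[] Q2=[]
t=1-2: P2@Q0 runs 1, rem=9, I/O yield, promote→Q0. Q0=[P3,P4,P1,P2] Q1=[] Q2=[]
t=2-4: P3@Q0 runs 2, rem=7, I/O yield, promote→Q0. Q0=[P4,P1,P2,P3] Q1=[] Q2=[]
t=4-7: P4@Q0 runs 3, rem=8, quantum used, demote→Q1. Q0=[P1,P2,P3] Q1=[P4] Q2=[]
t=7-8: P1@Q0 runs 1, rem=6, I/O yield, promote→Q0. Q0=[P2,P3,P1] Q1=[P4] Q2=[]
t=8-9: P2@Q0 runs 1, rem=8, I/O yield, promote→Q0. Q0=[P3,P1,P2] Q1=[P4] Q2=[]
t=9-11: P3@Q0 runs 2, rem=5, I/O yield, promote→Q0. Q0=[P1,P2,P3] Q1=[P4] Q2=[]
t=11-12: P1@Q0 runs 1, rem=5, I/O yield, promote→Q0. Q0=[P2,P3,P1] Q1=[P4] Q2=[]
t=12-13: P2@Q0 runs 1, rem=7, I/O yield, promote→Q0. Q0=[P3,P1,P2] Q1=[P4] Q2=[]
t=13-15: P3@Q0 runs 2, rem=3, I/O yield, promote→Q0. Q0=[P1,P2,P3] Q1=[P4] Q2=[]
t=15-16: P1@Q0 runs 1, rem=4, I/O yield, promote→Q0. Q0=[P2,P3,P1] Q1=[P4] Q2=[]
t=16-17: P2@Q0 runs 1, rem=6, I/O yield, promote→Q0. Q0=[P3,P1,P2] Q1=[P4] Q2=[]
t=17-19: P3@Q0 runs 2, rem=1, I/O yield, promote→Q0. Q0=[P1,P2,P3] Q1=[P4] Q2=[]
t=19-20: P1@Q0 runs 1, rem=3, I/O yield, promote→Q0. Q0=[P2,P3,P1] Q1=[P4] Q2=[]
t=20-21: P2@Q0 runs 1, rem=5, I/O yield, promote→Q0. Q0=[P3,P1,P2] Q1=[P4] Q2=[]
t=21-22: P3@Q0 runs 1, rem=0, completes. Q0=[P1,P2] Q1=[P4] Q2=[]
t=22-23: P1@Q0 runs 1, rem=2, I/O yield, promote→Q0. Q0=[P2,P1] Q1=[P4] Q2=[]
t=23-24: P2@Q0 runs 1, rem=4, I/O yield, promote→Q0. Q0=[P1,P2] Q1=[P4] Q2=[]
t=24-25: P1@Q0 runs 1, rem=1, I/O yield, promote→Q0. Q0=[P2,P1] Q1=[P4] Q2=[]
t=25-26: P2@Q0 runs 1, rem=3, I/O yield, promote→Q0. Q0=[P1,P2] Q1=[P4] Q2=[]
t=26-27: P1@Q0 runs 1, rem=0, completes. Q0=[P2] Q1=[P4] Q2=[]
t=27-28: P2@Q0 runs 1, rem=2, I/O yield, promote→Q0. Q0=[P2] Q1=[P4] Q2=[]
t=28-29: P2@Q0 runs 1, rem=1, I/O yield, promote→Q0. Q0=[P2] Q1=[P4] Q2=[]
t=29-30: P2@Q0 runs 1, rem=0, completes. Q0=[] Q1=[P4] Q2=[]
t=30-35: P4@Q1 runs 5, rem=3, quantum used, demote→Q2. Q0=[] Q1=[] Q2=[P4]
t=35-38: P4@Q2 runs 3, rem=0, completes. Q0=[] Q1=[] Q2=[]

Answer: 1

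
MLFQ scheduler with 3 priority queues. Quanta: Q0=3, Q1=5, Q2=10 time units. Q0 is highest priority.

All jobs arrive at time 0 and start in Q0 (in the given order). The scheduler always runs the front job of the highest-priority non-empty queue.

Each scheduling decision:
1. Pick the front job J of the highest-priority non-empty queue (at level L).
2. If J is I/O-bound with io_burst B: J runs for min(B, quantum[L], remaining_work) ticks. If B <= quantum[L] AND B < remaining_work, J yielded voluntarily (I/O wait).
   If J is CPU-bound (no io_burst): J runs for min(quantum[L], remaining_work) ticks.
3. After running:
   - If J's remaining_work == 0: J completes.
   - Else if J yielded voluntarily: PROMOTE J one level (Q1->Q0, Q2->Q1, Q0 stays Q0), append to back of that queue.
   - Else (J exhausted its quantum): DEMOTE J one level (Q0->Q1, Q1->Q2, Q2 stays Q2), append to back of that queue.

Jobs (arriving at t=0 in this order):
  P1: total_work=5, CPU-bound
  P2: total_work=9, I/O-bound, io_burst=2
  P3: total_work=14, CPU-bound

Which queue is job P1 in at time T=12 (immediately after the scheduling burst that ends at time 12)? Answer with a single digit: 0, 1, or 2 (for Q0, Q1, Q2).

t=0-3: P1@Q0 runs 3, rem=2, quantum used, demote→Q1. Q0=[P2,P3] Q1=[P1] Q2=[]
t=3-5: P2@Q0 runs 2, rem=7, I/O yield, promote→Q0. Q0=[P3,P2] Q1=[P1] Q2=[]
t=5-8: P3@Q0 runs 3, rem=11, quantum used, demote→Q1. Q0=[P2] Q1=[P1,P3] Q2=[]
t=8-10: P2@Q0 runs 2, rem=5, I/O yield, promote→Q0. Q0=[P2] Q1=[P1,P3] Q2=[]
t=10-12: P2@Q0 runs 2, rem=3, I/O yield, promote→Q0. Q0=[P2] Q1=[P1,P3] Q2=[]
t=12-14: P2@Q0 runs 2, rem=1, I/O yield, promote→Q0. Q0=[P2] Q1=[P1,P3] Q2=[]
t=14-15: P2@Q0 runs 1, rem=0, completes. Q0=[] Q1=[P1,P3] Q2=[]
t=15-17: P1@Q1 runs 2, rem=0, completes. Q0=[] Q1=[P3] Q2=[]
t=17-22: P3@Q1 runs 5, rem=6, quantum used, demote→Q2. Q0=[] Q1=[] Q2=[P3]
t=22-28: P3@Q2 runs 6, rem=0, completes. Q0=[] Q1=[] Q2=[]

Answer: 1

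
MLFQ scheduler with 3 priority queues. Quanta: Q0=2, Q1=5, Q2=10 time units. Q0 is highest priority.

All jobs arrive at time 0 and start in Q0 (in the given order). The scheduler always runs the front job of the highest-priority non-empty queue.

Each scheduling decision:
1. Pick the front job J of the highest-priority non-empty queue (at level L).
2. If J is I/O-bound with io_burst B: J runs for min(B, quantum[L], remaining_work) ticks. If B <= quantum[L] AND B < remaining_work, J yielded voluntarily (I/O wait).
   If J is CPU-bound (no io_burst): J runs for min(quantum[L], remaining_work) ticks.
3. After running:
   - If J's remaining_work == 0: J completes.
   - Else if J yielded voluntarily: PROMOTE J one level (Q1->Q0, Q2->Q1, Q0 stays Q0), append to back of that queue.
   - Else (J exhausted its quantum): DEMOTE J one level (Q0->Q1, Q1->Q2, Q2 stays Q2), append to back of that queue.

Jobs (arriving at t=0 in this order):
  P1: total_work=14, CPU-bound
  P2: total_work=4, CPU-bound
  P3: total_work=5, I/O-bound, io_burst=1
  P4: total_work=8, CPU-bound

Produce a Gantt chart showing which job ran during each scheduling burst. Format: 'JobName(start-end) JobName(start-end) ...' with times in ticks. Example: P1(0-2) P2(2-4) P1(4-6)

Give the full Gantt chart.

Answer: P1(0-2) P2(2-4) P3(4-5) P4(5-7) P3(7-8) P3(8-9) P3(9-10) P3(10-11) P1(11-16) P2(16-18) P4(18-23) P1(23-30) P4(30-31)

Derivation:
t=0-2: P1@Q0 runs 2, rem=12, quantum used, demote→Q1. Q0=[P2,P3,P4] Q1=[P1] Q2=[]
t=2-4: P2@Q0 runs 2, rem=2, quantum used, demote→Q1. Q0=[P3,P4] Q1=[P1,P2] Q2=[]
t=4-5: P3@Q0 runs 1, rem=4, I/O yield, promote→Q0. Q0=[P4,P3] Q1=[P1,P2] Q2=[]
t=5-7: P4@Q0 runs 2, rem=6, quantum used, demote→Q1. Q0=[P3] Q1=[P1,P2,P4] Q2=[]
t=7-8: P3@Q0 runs 1, rem=3, I/O yield, promote→Q0. Q0=[P3] Q1=[P1,P2,P4] Q2=[]
t=8-9: P3@Q0 runs 1, rem=2, I/O yield, promote→Q0. Q0=[P3] Q1=[P1,P2,P4] Q2=[]
t=9-10: P3@Q0 runs 1, rem=1, I/O yield, promote→Q0. Q0=[P3] Q1=[P1,P2,P4] Q2=[]
t=10-11: P3@Q0 runs 1, rem=0, completes. Q0=[] Q1=[P1,P2,P4] Q2=[]
t=11-16: P1@Q1 runs 5, rem=7, quantum used, demote→Q2. Q0=[] Q1=[P2,P4] Q2=[P1]
t=16-18: P2@Q1 runs 2, rem=0, completes. Q0=[] Q1=[P4] Q2=[P1]
t=18-23: P4@Q1 runs 5, rem=1, quantum used, demote→Q2. Q0=[] Q1=[] Q2=[P1,P4]
t=23-30: P1@Q2 runs 7, rem=0, completes. Q0=[] Q1=[] Q2=[P4]
t=30-31: P4@Q2 runs 1, rem=0, completes. Q0=[] Q1=[] Q2=[]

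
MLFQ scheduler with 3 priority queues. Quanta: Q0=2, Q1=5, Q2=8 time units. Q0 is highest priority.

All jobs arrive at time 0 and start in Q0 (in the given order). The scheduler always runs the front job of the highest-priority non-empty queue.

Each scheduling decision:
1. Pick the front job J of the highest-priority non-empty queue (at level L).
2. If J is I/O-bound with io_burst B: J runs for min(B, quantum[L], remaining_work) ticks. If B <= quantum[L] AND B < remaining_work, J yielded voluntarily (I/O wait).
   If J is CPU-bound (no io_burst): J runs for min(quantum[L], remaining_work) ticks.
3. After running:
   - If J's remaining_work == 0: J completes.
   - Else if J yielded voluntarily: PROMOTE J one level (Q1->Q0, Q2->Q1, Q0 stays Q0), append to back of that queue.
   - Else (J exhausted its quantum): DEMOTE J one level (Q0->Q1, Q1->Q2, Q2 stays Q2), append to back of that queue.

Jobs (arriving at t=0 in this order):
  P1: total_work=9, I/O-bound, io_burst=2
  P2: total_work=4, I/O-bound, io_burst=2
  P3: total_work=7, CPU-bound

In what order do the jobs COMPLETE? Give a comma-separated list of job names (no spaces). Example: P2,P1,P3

Answer: P2,P1,P3

Derivation:
t=0-2: P1@Q0 runs 2, rem=7, I/O yield, promote→Q0. Q0=[P2,P3,P1] Q1=[] Q2=[]
t=2-4: P2@Q0 runs 2, rem=2, I/O yield, promote→Q0. Q0=[P3,P1,P2] Q1=[] Q2=[]
t=4-6: P3@Q0 runs 2, rem=5, quantum used, demote→Q1. Q0=[P1,P2] Q1=[P3] Q2=[]
t=6-8: P1@Q0 runs 2, rem=5, I/O yield, promote→Q0. Q0=[P2,P1] Q1=[P3] Q2=[]
t=8-10: P2@Q0 runs 2, rem=0, completes. Q0=[P1] Q1=[P3] Q2=[]
t=10-12: P1@Q0 runs 2, rem=3, I/O yield, promote→Q0. Q0=[P1] Q1=[P3] Q2=[]
t=12-14: P1@Q0 runs 2, rem=1, I/O yield, promote→Q0. Q0=[P1] Q1=[P3] Q2=[]
t=14-15: P1@Q0 runs 1, rem=0, completes. Q0=[] Q1=[P3] Q2=[]
t=15-20: P3@Q1 runs 5, rem=0, completes. Q0=[] Q1=[] Q2=[]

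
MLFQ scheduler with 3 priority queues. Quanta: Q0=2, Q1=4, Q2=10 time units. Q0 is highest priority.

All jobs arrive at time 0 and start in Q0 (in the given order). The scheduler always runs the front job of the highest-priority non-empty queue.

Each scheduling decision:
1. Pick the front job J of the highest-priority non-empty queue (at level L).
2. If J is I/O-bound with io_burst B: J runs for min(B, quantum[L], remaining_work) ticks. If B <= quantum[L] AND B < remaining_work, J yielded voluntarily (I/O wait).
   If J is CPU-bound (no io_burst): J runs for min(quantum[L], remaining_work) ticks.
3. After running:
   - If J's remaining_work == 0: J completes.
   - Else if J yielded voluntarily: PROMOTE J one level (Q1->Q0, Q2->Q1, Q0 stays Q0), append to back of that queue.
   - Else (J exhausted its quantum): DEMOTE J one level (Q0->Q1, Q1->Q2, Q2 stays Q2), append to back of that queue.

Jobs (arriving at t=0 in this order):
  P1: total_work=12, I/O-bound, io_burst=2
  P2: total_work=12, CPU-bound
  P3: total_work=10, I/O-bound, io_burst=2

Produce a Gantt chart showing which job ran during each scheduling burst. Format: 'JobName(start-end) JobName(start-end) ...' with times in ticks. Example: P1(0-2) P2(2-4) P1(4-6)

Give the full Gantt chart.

t=0-2: P1@Q0 runs 2, rem=10, I/O yield, promote→Q0. Q0=[P2,P3,P1] Q1=[] Q2=[]
t=2-4: P2@Q0 runs 2, rem=10, quantum used, demote→Q1. Q0=[P3,P1] Q1=[P2] Q2=[]
t=4-6: P3@Q0 runs 2, rem=8, I/O yield, promote→Q0. Q0=[P1,P3] Q1=[P2] Q2=[]
t=6-8: P1@Q0 runs 2, rem=8, I/O yield, promote→Q0. Q0=[P3,P1] Q1=[P2] Q2=[]
t=8-10: P3@Q0 runs 2, rem=6, I/O yield, promote→Q0. Q0=[P1,P3] Q1=[P2] Q2=[]
t=10-12: P1@Q0 runs 2, rem=6, I/O yield, promote→Q0. Q0=[P3,P1] Q1=[P2] Q2=[]
t=12-14: P3@Q0 runs 2, rem=4, I/O yield, promote→Q0. Q0=[P1,P3] Q1=[P2] Q2=[]
t=14-16: P1@Q0 runs 2, rem=4, I/O yield, promote→Q0. Q0=[P3,P1] Q1=[P2] Q2=[]
t=16-18: P3@Q0 runs 2, rem=2, I/O yield, promote→Q0. Q0=[P1,P3] Q1=[P2] Q2=[]
t=18-20: P1@Q0 runs 2, rem=2, I/O yield, promote→Q0. Q0=[P3,P1] Q1=[P2] Q2=[]
t=20-22: P3@Q0 runs 2, rem=0, completes. Q0=[P1] Q1=[P2] Q2=[]
t=22-24: P1@Q0 runs 2, rem=0, completes. Q0=[] Q1=[P2] Q2=[]
t=24-28: P2@Q1 runs 4, rem=6, quantum used, demote→Q2. Q0=[] Q1=[] Q2=[P2]
t=28-34: P2@Q2 runs 6, rem=0, completes. Q0=[] Q1=[] Q2=[]

Answer: P1(0-2) P2(2-4) P3(4-6) P1(6-8) P3(8-10) P1(10-12) P3(12-14) P1(14-16) P3(16-18) P1(18-20) P3(20-22) P1(22-24) P2(24-28) P2(28-34)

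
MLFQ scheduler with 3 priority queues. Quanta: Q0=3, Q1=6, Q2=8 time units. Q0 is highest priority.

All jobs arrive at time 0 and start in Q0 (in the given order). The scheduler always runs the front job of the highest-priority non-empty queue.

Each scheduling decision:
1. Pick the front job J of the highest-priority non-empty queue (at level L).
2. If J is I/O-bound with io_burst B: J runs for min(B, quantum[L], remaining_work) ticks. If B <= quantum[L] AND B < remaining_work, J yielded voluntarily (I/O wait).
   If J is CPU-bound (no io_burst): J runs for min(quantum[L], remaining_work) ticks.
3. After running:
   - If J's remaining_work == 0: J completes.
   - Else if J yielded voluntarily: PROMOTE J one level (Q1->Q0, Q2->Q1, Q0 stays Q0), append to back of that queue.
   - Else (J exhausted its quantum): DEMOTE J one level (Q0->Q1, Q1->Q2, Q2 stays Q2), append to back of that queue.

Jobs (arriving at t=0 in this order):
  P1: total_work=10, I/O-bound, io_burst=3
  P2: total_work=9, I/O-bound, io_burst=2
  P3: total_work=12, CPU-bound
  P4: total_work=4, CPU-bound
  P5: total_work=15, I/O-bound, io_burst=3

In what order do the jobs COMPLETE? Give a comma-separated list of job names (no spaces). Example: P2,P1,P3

Answer: P1,P2,P5,P4,P3

Derivation:
t=0-3: P1@Q0 runs 3, rem=7, I/O yield, promote→Q0. Q0=[P2,P3,P4,P5,P1] Q1=[] Q2=[]
t=3-5: P2@Q0 runs 2, rem=7, I/O yield, promote→Q0. Q0=[P3,P4,P5,P1,P2] Q1=[] Q2=[]
t=5-8: P3@Q0 runs 3, rem=9, quantum used, demote→Q1. Q0=[P4,P5,P1,P2] Q1=[P3] Q2=[]
t=8-11: P4@Q0 runs 3, rem=1, quantum used, demote→Q1. Q0=[P5,P1,P2] Q1=[P3,P4] Q2=[]
t=11-14: P5@Q0 runs 3, rem=12, I/O yield, promote→Q0. Q0=[P1,P2,P5] Q1=[P3,P4] Q2=[]
t=14-17: P1@Q0 runs 3, rem=4, I/O yield, promote→Q0. Q0=[P2,P5,P1] Q1=[P3,P4] Q2=[]
t=17-19: P2@Q0 runs 2, rem=5, I/O yield, promote→Q0. Q0=[P5,P1,P2] Q1=[P3,P4] Q2=[]
t=19-22: P5@Q0 runs 3, rem=9, I/O yield, promote→Q0. Q0=[P1,P2,P5] Q1=[P3,P4] Q2=[]
t=22-25: P1@Q0 runs 3, rem=1, I/O yield, promote→Q0. Q0=[P2,P5,P1] Q1=[P3,P4] Q2=[]
t=25-27: P2@Q0 runs 2, rem=3, I/O yield, promote→Q0. Q0=[P5,P1,P2] Q1=[P3,P4] Q2=[]
t=27-30: P5@Q0 runs 3, rem=6, I/O yield, promote→Q0. Q0=[P1,P2,P5] Q1=[P3,P4] Q2=[]
t=30-31: P1@Q0 runs 1, rem=0, completes. Q0=[P2,P5] Q1=[P3,P4] Q2=[]
t=31-33: P2@Q0 runs 2, rem=1, I/O yield, promote→Q0. Q0=[P5,P2] Q1=[P3,P4] Q2=[]
t=33-36: P5@Q0 runs 3, rem=3, I/O yield, promote→Q0. Q0=[P2,P5] Q1=[P3,P4] Q2=[]
t=36-37: P2@Q0 runs 1, rem=0, completes. Q0=[P5] Q1=[P3,P4] Q2=[]
t=37-40: P5@Q0 runs 3, rem=0, completes. Q0=[] Q1=[P3,P4] Q2=[]
t=40-46: P3@Q1 runs 6, rem=3, quantum used, demote→Q2. Q0=[] Q1=[P4] Q2=[P3]
t=46-47: P4@Q1 runs 1, rem=0, completes. Q0=[] Q1=[] Q2=[P3]
t=47-50: P3@Q2 runs 3, rem=0, completes. Q0=[] Q1=[] Q2=[]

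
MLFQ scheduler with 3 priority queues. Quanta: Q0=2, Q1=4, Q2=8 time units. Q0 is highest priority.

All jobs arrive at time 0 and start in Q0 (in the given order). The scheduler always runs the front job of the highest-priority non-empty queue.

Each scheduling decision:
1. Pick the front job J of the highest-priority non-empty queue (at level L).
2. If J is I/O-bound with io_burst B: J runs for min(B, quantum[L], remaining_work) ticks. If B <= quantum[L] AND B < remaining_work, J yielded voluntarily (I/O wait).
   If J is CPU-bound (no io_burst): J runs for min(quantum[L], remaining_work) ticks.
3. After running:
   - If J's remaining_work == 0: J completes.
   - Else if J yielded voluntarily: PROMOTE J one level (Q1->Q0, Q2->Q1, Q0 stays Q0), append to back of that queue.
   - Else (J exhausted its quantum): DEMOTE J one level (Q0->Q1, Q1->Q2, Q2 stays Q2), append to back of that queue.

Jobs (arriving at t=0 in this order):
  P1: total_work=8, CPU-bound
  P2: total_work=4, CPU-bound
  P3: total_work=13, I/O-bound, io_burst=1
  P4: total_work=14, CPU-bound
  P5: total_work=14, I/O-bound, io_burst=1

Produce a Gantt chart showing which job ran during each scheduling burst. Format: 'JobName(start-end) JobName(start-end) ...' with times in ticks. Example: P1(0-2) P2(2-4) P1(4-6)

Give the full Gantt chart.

Answer: P1(0-2) P2(2-4) P3(4-5) P4(5-7) P5(7-8) P3(8-9) P5(9-10) P3(10-11) P5(11-12) P3(12-13) P5(13-14) P3(14-15) P5(15-16) P3(16-17) P5(17-18) P3(18-19) P5(19-20) P3(20-21) P5(21-22) P3(22-23) P5(23-24) P3(24-25) P5(25-26) P3(26-27) P5(27-28) P3(28-29) P5(29-30) P3(30-31) P5(31-32) P5(32-33) P1(33-37) P2(37-39) P4(39-43) P1(43-45) P4(45-53)

Derivation:
t=0-2: P1@Q0 runs 2, rem=6, quantum used, demote→Q1. Q0=[P2,P3,P4,P5] Q1=[P1] Q2=[]
t=2-4: P2@Q0 runs 2, rem=2, quantum used, demote→Q1. Q0=[P3,P4,P5] Q1=[P1,P2] Q2=[]
t=4-5: P3@Q0 runs 1, rem=12, I/O yield, promote→Q0. Q0=[P4,P5,P3] Q1=[P1,P2] Q2=[]
t=5-7: P4@Q0 runs 2, rem=12, quantum used, demote→Q1. Q0=[P5,P3] Q1=[P1,P2,P4] Q2=[]
t=7-8: P5@Q0 runs 1, rem=13, I/O yield, promote→Q0. Q0=[P3,P5] Q1=[P1,P2,P4] Q2=[]
t=8-9: P3@Q0 runs 1, rem=11, I/O yield, promote→Q0. Q0=[P5,P3] Q1=[P1,P2,P4] Q2=[]
t=9-10: P5@Q0 runs 1, rem=12, I/O yield, promote→Q0. Q0=[P3,P5] Q1=[P1,P2,P4] Q2=[]
t=10-11: P3@Q0 runs 1, rem=10, I/O yield, promote→Q0. Q0=[P5,P3] Q1=[P1,P2,P4] Q2=[]
t=11-12: P5@Q0 runs 1, rem=11, I/O yield, promote→Q0. Q0=[P3,P5] Q1=[P1,P2,P4] Q2=[]
t=12-13: P3@Q0 runs 1, rem=9, I/O yield, promote→Q0. Q0=[P5,P3] Q1=[P1,P2,P4] Q2=[]
t=13-14: P5@Q0 runs 1, rem=10, I/O yield, promote→Q0. Q0=[P3,P5] Q1=[P1,P2,P4] Q2=[]
t=14-15: P3@Q0 runs 1, rem=8, I/O yield, promote→Q0. Q0=[P5,P3] Q1=[P1,P2,P4] Q2=[]
t=15-16: P5@Q0 runs 1, rem=9, I/O yield, promote→Q0. Q0=[P3,P5] Q1=[P1,P2,P4] Q2=[]
t=16-17: P3@Q0 runs 1, rem=7, I/O yield, promote→Q0. Q0=[P5,P3] Q1=[P1,P2,P4] Q2=[]
t=17-18: P5@Q0 runs 1, rem=8, I/O yield, promote→Q0. Q0=[P3,P5] Q1=[P1,P2,P4] Q2=[]
t=18-19: P3@Q0 runs 1, rem=6, I/O yield, promote→Q0. Q0=[P5,P3] Q1=[P1,P2,P4] Q2=[]
t=19-20: P5@Q0 runs 1, rem=7, I/O yield, promote→Q0. Q0=[P3,P5] Q1=[P1,P2,P4] Q2=[]
t=20-21: P3@Q0 runs 1, rem=5, I/O yield, promote→Q0. Q0=[P5,P3] Q1=[P1,P2,P4] Q2=[]
t=21-22: P5@Q0 runs 1, rem=6, I/O yield, promote→Q0. Q0=[P3,P5] Q1=[P1,P2,P4] Q2=[]
t=22-23: P3@Q0 runs 1, rem=4, I/O yield, promote→Q0. Q0=[P5,P3] Q1=[P1,P2,P4] Q2=[]
t=23-24: P5@Q0 runs 1, rem=5, I/O yield, promote→Q0. Q0=[P3,P5] Q1=[P1,P2,P4] Q2=[]
t=24-25: P3@Q0 runs 1, rem=3, I/O yield, promote→Q0. Q0=[P5,P3] Q1=[P1,P2,P4] Q2=[]
t=25-26: P5@Q0 runs 1, rem=4, I/O yield, promote→Q0. Q0=[P3,P5] Q1=[P1,P2,P4] Q2=[]
t=26-27: P3@Q0 runs 1, rem=2, I/O yield, promote→Q0. Q0=[P5,P3] Q1=[P1,P2,P4] Q2=[]
t=27-28: P5@Q0 runs 1, rem=3, I/O yield, promote→Q0. Q0=[P3,P5] Q1=[P1,P2,P4] Q2=[]
t=28-29: P3@Q0 runs 1, rem=1, I/O yield, promote→Q0. Q0=[P5,P3] Q1=[P1,P2,P4] Q2=[]
t=29-30: P5@Q0 runs 1, rem=2, I/O yield, promote→Q0. Q0=[P3,P5] Q1=[P1,P2,P4] Q2=[]
t=30-31: P3@Q0 runs 1, rem=0, completes. Q0=[P5] Q1=[P1,P2,P4] Q2=[]
t=31-32: P5@Q0 runs 1, rem=1, I/O yield, promote→Q0. Q0=[P5] Q1=[P1,P2,P4] Q2=[]
t=32-33: P5@Q0 runs 1, rem=0, completes. Q0=[] Q1=[P1,P2,P4] Q2=[]
t=33-37: P1@Q1 runs 4, rem=2, quantum used, demote→Q2. Q0=[] Q1=[P2,P4] Q2=[P1]
t=37-39: P2@Q1 runs 2, rem=0, completes. Q0=[] Q1=[P4] Q2=[P1]
t=39-43: P4@Q1 runs 4, rem=8, quantum used, demote→Q2. Q0=[] Q1=[] Q2=[P1,P4]
t=43-45: P1@Q2 runs 2, rem=0, completes. Q0=[] Q1=[] Q2=[P4]
t=45-53: P4@Q2 runs 8, rem=0, completes. Q0=[] Q1=[] Q2=[]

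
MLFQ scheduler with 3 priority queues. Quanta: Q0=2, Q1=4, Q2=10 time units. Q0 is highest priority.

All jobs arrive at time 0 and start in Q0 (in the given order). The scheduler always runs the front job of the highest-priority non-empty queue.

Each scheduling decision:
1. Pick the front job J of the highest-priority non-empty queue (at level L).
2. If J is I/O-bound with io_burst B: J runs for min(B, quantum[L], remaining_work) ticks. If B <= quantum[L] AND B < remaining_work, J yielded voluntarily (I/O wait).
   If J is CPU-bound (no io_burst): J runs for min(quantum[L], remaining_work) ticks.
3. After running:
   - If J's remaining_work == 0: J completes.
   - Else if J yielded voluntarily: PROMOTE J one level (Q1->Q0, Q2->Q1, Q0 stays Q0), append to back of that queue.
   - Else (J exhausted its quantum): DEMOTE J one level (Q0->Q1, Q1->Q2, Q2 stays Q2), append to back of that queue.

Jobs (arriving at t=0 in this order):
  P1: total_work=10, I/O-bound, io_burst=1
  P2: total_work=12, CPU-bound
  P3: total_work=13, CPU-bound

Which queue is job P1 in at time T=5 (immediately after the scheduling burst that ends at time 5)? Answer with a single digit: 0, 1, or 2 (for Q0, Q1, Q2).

t=0-1: P1@Q0 runs 1, rem=9, I/O yield, promote→Q0. Q0=[P2,P3,P1] Q1=[] Q2=[]
t=1-3: P2@Q0 runs 2, rem=10, quantum used, demote→Q1. Q0=[P3,P1] Q1=[P2] Q2=[]
t=3-5: P3@Q0 runs 2, rem=11, quantum used, demote→Q1. Q0=[P1] Q1=[P2,P3] Q2=[]
t=5-6: P1@Q0 runs 1, rem=8, I/O yield, promote→Q0. Q0=[P1] Q1=[P2,P3] Q2=[]
t=6-7: P1@Q0 runs 1, rem=7, I/O yield, promote→Q0. Q0=[P1] Q1=[P2,P3] Q2=[]
t=7-8: P1@Q0 runs 1, rem=6, I/O yield, promote→Q0. Q0=[P1] Q1=[P2,P3] Q2=[]
t=8-9: P1@Q0 runs 1, rem=5, I/O yield, promote→Q0. Q0=[P1] Q1=[P2,P3] Q2=[]
t=9-10: P1@Q0 runs 1, rem=4, I/O yield, promote→Q0. Q0=[P1] Q1=[P2,P3] Q2=[]
t=10-11: P1@Q0 runs 1, rem=3, I/O yield, promote→Q0. Q0=[P1] Q1=[P2,P3] Q2=[]
t=11-12: P1@Q0 runs 1, rem=2, I/O yield, promote→Q0. Q0=[P1] Q1=[P2,P3] Q2=[]
t=12-13: P1@Q0 runs 1, rem=1, I/O yield, promote→Q0. Q0=[P1] Q1=[P2,P3] Q2=[]
t=13-14: P1@Q0 runs 1, rem=0, completes. Q0=[] Q1=[P2,P3] Q2=[]
t=14-18: P2@Q1 runs 4, rem=6, quantum used, demote→Q2. Q0=[] Q1=[P3] Q2=[P2]
t=18-22: P3@Q1 runs 4, rem=7, quantum used, demote→Q2. Q0=[] Q1=[] Q2=[P2,P3]
t=22-28: P2@Q2 runs 6, rem=0, completes. Q0=[] Q1=[] Q2=[P3]
t=28-35: P3@Q2 runs 7, rem=0, completes. Q0=[] Q1=[] Q2=[]

Answer: 0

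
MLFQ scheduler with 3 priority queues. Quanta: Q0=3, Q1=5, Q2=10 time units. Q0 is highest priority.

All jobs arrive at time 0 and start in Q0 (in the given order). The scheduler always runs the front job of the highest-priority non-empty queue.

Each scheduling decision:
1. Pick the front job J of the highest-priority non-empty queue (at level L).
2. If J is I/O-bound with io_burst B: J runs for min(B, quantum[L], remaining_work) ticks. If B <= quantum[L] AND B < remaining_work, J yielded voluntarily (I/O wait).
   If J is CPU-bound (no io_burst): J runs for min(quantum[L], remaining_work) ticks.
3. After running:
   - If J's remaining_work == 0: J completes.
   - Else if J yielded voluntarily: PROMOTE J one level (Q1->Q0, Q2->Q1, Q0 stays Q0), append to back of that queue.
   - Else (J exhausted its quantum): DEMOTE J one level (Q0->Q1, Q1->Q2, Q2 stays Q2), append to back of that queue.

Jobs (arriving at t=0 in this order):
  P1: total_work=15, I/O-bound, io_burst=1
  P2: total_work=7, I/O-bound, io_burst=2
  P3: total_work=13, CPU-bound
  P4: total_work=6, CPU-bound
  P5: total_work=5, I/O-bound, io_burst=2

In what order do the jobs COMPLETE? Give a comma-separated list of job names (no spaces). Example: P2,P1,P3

t=0-1: P1@Q0 runs 1, rem=14, I/O yield, promote→Q0. Q0=[P2,P3,P4,P5,P1] Q1=[] Q2=[]
t=1-3: P2@Q0 runs 2, rem=5, I/O yield, promote→Q0. Q0=[P3,P4,P5,P1,P2] Q1=[] Q2=[]
t=3-6: P3@Q0 runs 3, rem=10, quantum used, demote→Q1. Q0=[P4,P5,P1,P2] Q1=[P3] Q2=[]
t=6-9: P4@Q0 runs 3, rem=3, quantum used, demote→Q1. Q0=[P5,P1,P2] Q1=[P3,P4] Q2=[]
t=9-11: P5@Q0 runs 2, rem=3, I/O yield, promote→Q0. Q0=[P1,P2,P5] Q1=[P3,P4] Q2=[]
t=11-12: P1@Q0 runs 1, rem=13, I/O yield, promote→Q0. Q0=[P2,P5,P1] Q1=[P3,P4] Q2=[]
t=12-14: P2@Q0 runs 2, rem=3, I/O yield, promote→Q0. Q0=[P5,P1,P2] Q1=[P3,P4] Q2=[]
t=14-16: P5@Q0 runs 2, rem=1, I/O yield, promote→Q0. Q0=[P1,P2,P5] Q1=[P3,P4] Q2=[]
t=16-17: P1@Q0 runs 1, rem=12, I/O yield, promote→Q0. Q0=[P2,P5,P1] Q1=[P3,P4] Q2=[]
t=17-19: P2@Q0 runs 2, rem=1, I/O yield, promote→Q0. Q0=[P5,P1,P2] Q1=[P3,P4] Q2=[]
t=19-20: P5@Q0 runs 1, rem=0, completes. Q0=[P1,P2] Q1=[P3,P4] Q2=[]
t=20-21: P1@Q0 runs 1, rem=11, I/O yield, promote→Q0. Q0=[P2,P1] Q1=[P3,P4] Q2=[]
t=21-22: P2@Q0 runs 1, rem=0, completes. Q0=[P1] Q1=[P3,P4] Q2=[]
t=22-23: P1@Q0 runs 1, rem=10, I/O yield, promote→Q0. Q0=[P1] Q1=[P3,P4] Q2=[]
t=23-24: P1@Q0 runs 1, rem=9, I/O yield, promote→Q0. Q0=[P1] Q1=[P3,P4] Q2=[]
t=24-25: P1@Q0 runs 1, rem=8, I/O yield, promote→Q0. Q0=[P1] Q1=[P3,P4] Q2=[]
t=25-26: P1@Q0 runs 1, rem=7, I/O yield, promote→Q0. Q0=[P1] Q1=[P3,P4] Q2=[]
t=26-27: P1@Q0 runs 1, rem=6, I/O yield, promote→Q0. Q0=[P1] Q1=[P3,P4] Q2=[]
t=27-28: P1@Q0 runs 1, rem=5, I/O yield, promote→Q0. Q0=[P1] Q1=[P3,P4] Q2=[]
t=28-29: P1@Q0 runs 1, rem=4, I/O yield, promote→Q0. Q0=[P1] Q1=[P3,P4] Q2=[]
t=29-30: P1@Q0 runs 1, rem=3, I/O yield, promote→Q0. Q0=[P1] Q1=[P3,P4] Q2=[]
t=30-31: P1@Q0 runs 1, rem=2, I/O yield, promote→Q0. Q0=[P1] Q1=[P3,P4] Q2=[]
t=31-32: P1@Q0 runs 1, rem=1, I/O yield, promote→Q0. Q0=[P1] Q1=[P3,P4] Q2=[]
t=32-33: P1@Q0 runs 1, rem=0, completes. Q0=[] Q1=[P3,P4] Q2=[]
t=33-38: P3@Q1 runs 5, rem=5, quantum used, demote→Q2. Q0=[] Q1=[P4] Q2=[P3]
t=38-41: P4@Q1 runs 3, rem=0, completes. Q0=[] Q1=[] Q2=[P3]
t=41-46: P3@Q2 runs 5, rem=0, completes. Q0=[] Q1=[] Q2=[]

Answer: P5,P2,P1,P4,P3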